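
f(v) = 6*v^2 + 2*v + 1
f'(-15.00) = -178.00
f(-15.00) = 1321.00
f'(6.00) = 74.00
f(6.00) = 229.00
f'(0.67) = 10.04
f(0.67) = 5.03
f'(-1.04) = -10.48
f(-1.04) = 5.41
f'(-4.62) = -53.44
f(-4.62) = 119.83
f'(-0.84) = -8.08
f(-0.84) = 3.55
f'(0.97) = 13.64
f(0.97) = 8.59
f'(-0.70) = -6.40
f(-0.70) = 2.54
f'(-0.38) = -2.56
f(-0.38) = 1.11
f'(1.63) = 21.56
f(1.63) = 20.20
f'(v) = 12*v + 2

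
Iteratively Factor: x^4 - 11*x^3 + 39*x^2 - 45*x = (x - 3)*(x^3 - 8*x^2 + 15*x) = (x - 3)^2*(x^2 - 5*x) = x*(x - 3)^2*(x - 5)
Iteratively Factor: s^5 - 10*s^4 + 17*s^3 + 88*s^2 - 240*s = (s - 4)*(s^4 - 6*s^3 - 7*s^2 + 60*s) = s*(s - 4)*(s^3 - 6*s^2 - 7*s + 60) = s*(s - 5)*(s - 4)*(s^2 - s - 12) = s*(s - 5)*(s - 4)*(s + 3)*(s - 4)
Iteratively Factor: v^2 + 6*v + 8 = (v + 4)*(v + 2)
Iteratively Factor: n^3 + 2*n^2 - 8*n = (n - 2)*(n^2 + 4*n) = n*(n - 2)*(n + 4)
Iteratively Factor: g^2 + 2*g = (g)*(g + 2)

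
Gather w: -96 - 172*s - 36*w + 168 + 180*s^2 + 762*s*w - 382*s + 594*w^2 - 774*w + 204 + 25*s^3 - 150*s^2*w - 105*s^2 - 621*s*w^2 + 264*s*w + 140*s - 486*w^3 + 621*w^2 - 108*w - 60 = 25*s^3 + 75*s^2 - 414*s - 486*w^3 + w^2*(1215 - 621*s) + w*(-150*s^2 + 1026*s - 918) + 216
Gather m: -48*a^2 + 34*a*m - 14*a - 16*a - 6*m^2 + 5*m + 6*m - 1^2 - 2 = -48*a^2 - 30*a - 6*m^2 + m*(34*a + 11) - 3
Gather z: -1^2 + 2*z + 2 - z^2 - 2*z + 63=64 - z^2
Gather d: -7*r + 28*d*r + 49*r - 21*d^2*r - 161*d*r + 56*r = -21*d^2*r - 133*d*r + 98*r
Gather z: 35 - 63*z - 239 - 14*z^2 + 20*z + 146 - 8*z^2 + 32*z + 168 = -22*z^2 - 11*z + 110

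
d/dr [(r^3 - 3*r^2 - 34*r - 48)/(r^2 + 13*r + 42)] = (r^4 + 26*r^3 + 121*r^2 - 156*r - 804)/(r^4 + 26*r^3 + 253*r^2 + 1092*r + 1764)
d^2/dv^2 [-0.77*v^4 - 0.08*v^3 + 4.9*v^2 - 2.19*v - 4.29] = -9.24*v^2 - 0.48*v + 9.8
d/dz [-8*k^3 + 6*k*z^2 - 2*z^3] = 6*z*(2*k - z)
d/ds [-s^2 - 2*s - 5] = -2*s - 2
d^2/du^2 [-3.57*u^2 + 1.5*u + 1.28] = -7.14000000000000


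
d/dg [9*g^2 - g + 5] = 18*g - 1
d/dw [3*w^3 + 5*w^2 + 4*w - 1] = 9*w^2 + 10*w + 4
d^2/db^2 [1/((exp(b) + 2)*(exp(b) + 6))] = 4*(exp(3*b) + 6*exp(2*b) + 4*exp(b) - 24)*exp(b)/(exp(6*b) + 24*exp(5*b) + 228*exp(4*b) + 1088*exp(3*b) + 2736*exp(2*b) + 3456*exp(b) + 1728)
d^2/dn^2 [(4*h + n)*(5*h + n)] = 2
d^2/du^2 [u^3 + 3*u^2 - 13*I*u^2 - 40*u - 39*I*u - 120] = 6*u + 6 - 26*I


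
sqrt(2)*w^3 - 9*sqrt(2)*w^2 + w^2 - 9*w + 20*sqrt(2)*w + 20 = (w - 5)*(w - 4)*(sqrt(2)*w + 1)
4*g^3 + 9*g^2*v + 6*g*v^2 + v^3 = (g + v)^2*(4*g + v)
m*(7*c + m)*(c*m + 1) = 7*c^2*m^2 + c*m^3 + 7*c*m + m^2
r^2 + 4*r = r*(r + 4)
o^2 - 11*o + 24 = (o - 8)*(o - 3)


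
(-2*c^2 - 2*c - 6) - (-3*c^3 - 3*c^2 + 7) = 3*c^3 + c^2 - 2*c - 13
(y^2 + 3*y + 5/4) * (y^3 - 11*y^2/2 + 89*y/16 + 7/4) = y^5 - 5*y^4/2 - 155*y^3/16 + 185*y^2/16 + 781*y/64 + 35/16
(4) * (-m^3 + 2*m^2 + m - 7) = -4*m^3 + 8*m^2 + 4*m - 28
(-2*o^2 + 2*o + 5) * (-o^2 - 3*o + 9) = 2*o^4 + 4*o^3 - 29*o^2 + 3*o + 45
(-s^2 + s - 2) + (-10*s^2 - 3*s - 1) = -11*s^2 - 2*s - 3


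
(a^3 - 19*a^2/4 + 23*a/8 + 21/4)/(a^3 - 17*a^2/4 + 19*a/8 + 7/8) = (4*a^2 - 5*a - 6)/(4*a^2 - 3*a - 1)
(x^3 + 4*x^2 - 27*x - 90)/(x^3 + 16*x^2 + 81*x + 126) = (x - 5)/(x + 7)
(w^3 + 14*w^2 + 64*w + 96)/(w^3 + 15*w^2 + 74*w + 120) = (w + 4)/(w + 5)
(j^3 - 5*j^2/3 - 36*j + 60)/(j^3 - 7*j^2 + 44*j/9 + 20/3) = 3*(j + 6)/(3*j + 2)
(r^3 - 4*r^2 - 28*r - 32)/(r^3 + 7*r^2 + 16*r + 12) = (r - 8)/(r + 3)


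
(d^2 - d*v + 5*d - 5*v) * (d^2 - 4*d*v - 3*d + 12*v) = d^4 - 5*d^3*v + 2*d^3 + 4*d^2*v^2 - 10*d^2*v - 15*d^2 + 8*d*v^2 + 75*d*v - 60*v^2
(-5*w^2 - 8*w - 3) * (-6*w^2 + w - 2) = 30*w^4 + 43*w^3 + 20*w^2 + 13*w + 6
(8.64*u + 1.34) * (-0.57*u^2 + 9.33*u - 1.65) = -4.9248*u^3 + 79.8474*u^2 - 1.7538*u - 2.211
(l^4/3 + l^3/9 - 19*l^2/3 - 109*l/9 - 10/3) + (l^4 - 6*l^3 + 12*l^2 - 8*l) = 4*l^4/3 - 53*l^3/9 + 17*l^2/3 - 181*l/9 - 10/3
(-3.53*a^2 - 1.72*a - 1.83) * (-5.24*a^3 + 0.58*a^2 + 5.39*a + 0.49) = 18.4972*a^5 + 6.9654*a^4 - 10.4351*a^3 - 12.0619*a^2 - 10.7065*a - 0.8967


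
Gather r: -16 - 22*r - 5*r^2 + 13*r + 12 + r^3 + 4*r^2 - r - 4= r^3 - r^2 - 10*r - 8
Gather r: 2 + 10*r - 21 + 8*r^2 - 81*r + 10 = 8*r^2 - 71*r - 9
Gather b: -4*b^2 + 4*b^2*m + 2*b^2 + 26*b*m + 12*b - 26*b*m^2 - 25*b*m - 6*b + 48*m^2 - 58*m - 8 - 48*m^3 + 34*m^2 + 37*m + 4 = b^2*(4*m - 2) + b*(-26*m^2 + m + 6) - 48*m^3 + 82*m^2 - 21*m - 4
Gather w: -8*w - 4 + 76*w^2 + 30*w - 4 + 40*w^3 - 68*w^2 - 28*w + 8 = 40*w^3 + 8*w^2 - 6*w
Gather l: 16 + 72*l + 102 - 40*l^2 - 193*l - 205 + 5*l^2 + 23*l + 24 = -35*l^2 - 98*l - 63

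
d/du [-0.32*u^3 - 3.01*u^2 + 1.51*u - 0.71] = -0.96*u^2 - 6.02*u + 1.51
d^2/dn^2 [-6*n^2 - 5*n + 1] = -12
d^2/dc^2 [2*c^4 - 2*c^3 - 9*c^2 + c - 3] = 24*c^2 - 12*c - 18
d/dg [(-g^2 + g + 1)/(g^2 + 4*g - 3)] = (-5*g^2 + 4*g - 7)/(g^4 + 8*g^3 + 10*g^2 - 24*g + 9)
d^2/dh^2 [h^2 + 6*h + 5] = 2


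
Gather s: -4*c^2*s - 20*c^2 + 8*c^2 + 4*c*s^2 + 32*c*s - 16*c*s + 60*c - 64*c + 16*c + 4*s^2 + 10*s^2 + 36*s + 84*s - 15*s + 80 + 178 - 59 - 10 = -12*c^2 + 12*c + s^2*(4*c + 14) + s*(-4*c^2 + 16*c + 105) + 189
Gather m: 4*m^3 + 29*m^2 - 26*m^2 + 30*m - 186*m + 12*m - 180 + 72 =4*m^3 + 3*m^2 - 144*m - 108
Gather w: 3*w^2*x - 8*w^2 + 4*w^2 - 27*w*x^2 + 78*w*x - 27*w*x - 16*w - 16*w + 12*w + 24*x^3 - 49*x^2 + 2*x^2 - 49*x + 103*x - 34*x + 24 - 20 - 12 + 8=w^2*(3*x - 4) + w*(-27*x^2 + 51*x - 20) + 24*x^3 - 47*x^2 + 20*x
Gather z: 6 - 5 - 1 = 0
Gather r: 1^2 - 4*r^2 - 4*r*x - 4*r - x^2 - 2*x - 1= -4*r^2 + r*(-4*x - 4) - x^2 - 2*x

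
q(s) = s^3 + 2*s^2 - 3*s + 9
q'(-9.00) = 204.00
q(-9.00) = -531.00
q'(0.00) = -3.00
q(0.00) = 9.00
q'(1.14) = 5.46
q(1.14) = 9.66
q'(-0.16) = -3.56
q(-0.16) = 9.53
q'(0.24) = -1.87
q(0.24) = 8.41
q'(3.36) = 44.31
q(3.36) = 59.43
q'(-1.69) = -1.19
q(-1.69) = 14.96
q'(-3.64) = 22.19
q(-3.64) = -1.81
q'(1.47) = 9.36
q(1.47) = 12.09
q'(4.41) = 72.98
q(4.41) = 120.43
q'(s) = 3*s^2 + 4*s - 3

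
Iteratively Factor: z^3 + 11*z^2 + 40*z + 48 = (z + 3)*(z^2 + 8*z + 16) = (z + 3)*(z + 4)*(z + 4)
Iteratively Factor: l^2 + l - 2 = (l - 1)*(l + 2)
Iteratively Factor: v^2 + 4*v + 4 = (v + 2)*(v + 2)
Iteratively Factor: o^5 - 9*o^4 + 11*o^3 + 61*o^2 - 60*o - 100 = (o - 5)*(o^4 - 4*o^3 - 9*o^2 + 16*o + 20) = (o - 5)*(o + 1)*(o^3 - 5*o^2 - 4*o + 20) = (o - 5)*(o + 1)*(o + 2)*(o^2 - 7*o + 10) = (o - 5)*(o - 2)*(o + 1)*(o + 2)*(o - 5)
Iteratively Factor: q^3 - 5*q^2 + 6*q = (q - 2)*(q^2 - 3*q) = q*(q - 2)*(q - 3)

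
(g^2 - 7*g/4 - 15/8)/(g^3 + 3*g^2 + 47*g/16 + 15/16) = 2*(2*g - 5)/(4*g^2 + 9*g + 5)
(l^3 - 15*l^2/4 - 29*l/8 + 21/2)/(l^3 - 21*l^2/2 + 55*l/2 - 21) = (l^2 - 9*l/4 - 7)/(l^2 - 9*l + 14)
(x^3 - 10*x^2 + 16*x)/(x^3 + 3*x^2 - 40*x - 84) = x*(x^2 - 10*x + 16)/(x^3 + 3*x^2 - 40*x - 84)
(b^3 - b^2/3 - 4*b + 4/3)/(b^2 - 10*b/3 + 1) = (b^2 - 4)/(b - 3)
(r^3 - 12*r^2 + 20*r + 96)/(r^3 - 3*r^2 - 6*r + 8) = (r^2 - 14*r + 48)/(r^2 - 5*r + 4)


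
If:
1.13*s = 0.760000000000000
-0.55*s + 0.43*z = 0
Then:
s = 0.67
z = 0.86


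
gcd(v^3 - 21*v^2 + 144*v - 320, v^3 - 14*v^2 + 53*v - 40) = v^2 - 13*v + 40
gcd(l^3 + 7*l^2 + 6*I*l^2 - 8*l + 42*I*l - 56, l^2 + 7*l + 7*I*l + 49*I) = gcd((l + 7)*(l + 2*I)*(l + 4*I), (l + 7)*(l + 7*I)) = l + 7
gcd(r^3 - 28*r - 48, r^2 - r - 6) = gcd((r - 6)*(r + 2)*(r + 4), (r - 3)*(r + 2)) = r + 2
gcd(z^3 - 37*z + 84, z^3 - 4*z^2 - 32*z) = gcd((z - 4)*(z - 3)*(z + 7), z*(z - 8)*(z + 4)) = 1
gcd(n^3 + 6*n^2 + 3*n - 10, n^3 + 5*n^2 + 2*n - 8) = n^2 + n - 2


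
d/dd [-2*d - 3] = -2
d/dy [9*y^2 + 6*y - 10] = 18*y + 6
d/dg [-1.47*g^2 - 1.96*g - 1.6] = -2.94*g - 1.96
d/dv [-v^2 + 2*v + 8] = 2 - 2*v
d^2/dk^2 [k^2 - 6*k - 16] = 2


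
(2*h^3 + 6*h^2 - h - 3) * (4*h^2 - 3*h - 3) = 8*h^5 + 18*h^4 - 28*h^3 - 27*h^2 + 12*h + 9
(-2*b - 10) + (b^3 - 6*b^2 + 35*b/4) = b^3 - 6*b^2 + 27*b/4 - 10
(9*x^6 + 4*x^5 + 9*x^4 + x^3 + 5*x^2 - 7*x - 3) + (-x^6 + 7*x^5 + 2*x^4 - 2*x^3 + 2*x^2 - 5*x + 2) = 8*x^6 + 11*x^5 + 11*x^4 - x^3 + 7*x^2 - 12*x - 1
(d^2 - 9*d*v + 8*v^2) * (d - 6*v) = d^3 - 15*d^2*v + 62*d*v^2 - 48*v^3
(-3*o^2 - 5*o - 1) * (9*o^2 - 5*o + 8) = -27*o^4 - 30*o^3 - 8*o^2 - 35*o - 8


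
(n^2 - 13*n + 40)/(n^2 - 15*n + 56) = (n - 5)/(n - 7)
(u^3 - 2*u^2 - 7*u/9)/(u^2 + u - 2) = u*(9*u^2 - 18*u - 7)/(9*(u^2 + u - 2))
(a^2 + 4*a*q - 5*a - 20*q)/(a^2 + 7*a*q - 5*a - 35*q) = (a + 4*q)/(a + 7*q)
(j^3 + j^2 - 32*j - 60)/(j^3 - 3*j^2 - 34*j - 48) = (j^2 - j - 30)/(j^2 - 5*j - 24)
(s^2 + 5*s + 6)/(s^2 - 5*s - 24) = (s + 2)/(s - 8)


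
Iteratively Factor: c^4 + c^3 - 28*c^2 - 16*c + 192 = (c - 3)*(c^3 + 4*c^2 - 16*c - 64) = (c - 3)*(c + 4)*(c^2 - 16) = (c - 4)*(c - 3)*(c + 4)*(c + 4)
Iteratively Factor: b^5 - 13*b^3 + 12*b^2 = (b - 3)*(b^4 + 3*b^3 - 4*b^2) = (b - 3)*(b + 4)*(b^3 - b^2) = (b - 3)*(b - 1)*(b + 4)*(b^2) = b*(b - 3)*(b - 1)*(b + 4)*(b)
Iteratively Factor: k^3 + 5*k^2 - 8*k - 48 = (k + 4)*(k^2 + k - 12) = (k + 4)^2*(k - 3)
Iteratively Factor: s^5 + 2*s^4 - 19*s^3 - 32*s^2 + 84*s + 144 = (s + 2)*(s^4 - 19*s^2 + 6*s + 72) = (s - 3)*(s + 2)*(s^3 + 3*s^2 - 10*s - 24) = (s - 3)*(s + 2)*(s + 4)*(s^2 - s - 6) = (s - 3)^2*(s + 2)*(s + 4)*(s + 2)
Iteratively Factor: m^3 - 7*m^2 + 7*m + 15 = (m - 3)*(m^2 - 4*m - 5) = (m - 5)*(m - 3)*(m + 1)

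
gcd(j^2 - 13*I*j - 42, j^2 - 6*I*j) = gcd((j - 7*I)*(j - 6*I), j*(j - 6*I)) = j - 6*I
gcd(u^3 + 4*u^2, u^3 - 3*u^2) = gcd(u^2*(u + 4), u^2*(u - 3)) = u^2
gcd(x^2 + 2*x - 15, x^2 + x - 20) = x + 5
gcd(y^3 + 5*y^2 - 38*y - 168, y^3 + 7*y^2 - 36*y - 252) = y^2 + y - 42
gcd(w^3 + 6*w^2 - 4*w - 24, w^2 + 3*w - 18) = w + 6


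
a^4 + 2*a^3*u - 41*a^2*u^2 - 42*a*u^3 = a*(a - 6*u)*(a + u)*(a + 7*u)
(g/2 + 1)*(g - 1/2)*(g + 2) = g^3/2 + 7*g^2/4 + g - 1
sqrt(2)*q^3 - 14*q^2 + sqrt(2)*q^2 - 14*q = q*(q - 7*sqrt(2))*(sqrt(2)*q + sqrt(2))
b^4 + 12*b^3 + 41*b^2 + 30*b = b*(b + 1)*(b + 5)*(b + 6)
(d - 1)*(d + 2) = d^2 + d - 2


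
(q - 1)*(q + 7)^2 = q^3 + 13*q^2 + 35*q - 49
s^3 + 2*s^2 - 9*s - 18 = (s - 3)*(s + 2)*(s + 3)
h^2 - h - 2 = (h - 2)*(h + 1)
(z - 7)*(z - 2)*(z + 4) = z^3 - 5*z^2 - 22*z + 56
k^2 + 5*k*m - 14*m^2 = (k - 2*m)*(k + 7*m)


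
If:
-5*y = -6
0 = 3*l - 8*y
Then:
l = 16/5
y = 6/5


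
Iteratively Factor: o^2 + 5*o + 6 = (o + 2)*(o + 3)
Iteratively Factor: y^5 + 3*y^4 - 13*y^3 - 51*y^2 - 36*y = (y + 1)*(y^4 + 2*y^3 - 15*y^2 - 36*y) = (y - 4)*(y + 1)*(y^3 + 6*y^2 + 9*y) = (y - 4)*(y + 1)*(y + 3)*(y^2 + 3*y) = y*(y - 4)*(y + 1)*(y + 3)*(y + 3)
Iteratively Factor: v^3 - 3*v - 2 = (v + 1)*(v^2 - v - 2) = (v - 2)*(v + 1)*(v + 1)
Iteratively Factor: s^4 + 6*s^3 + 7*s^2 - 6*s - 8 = (s + 4)*(s^3 + 2*s^2 - s - 2) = (s + 2)*(s + 4)*(s^2 - 1) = (s + 1)*(s + 2)*(s + 4)*(s - 1)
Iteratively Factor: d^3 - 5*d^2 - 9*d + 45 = (d - 5)*(d^2 - 9) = (d - 5)*(d + 3)*(d - 3)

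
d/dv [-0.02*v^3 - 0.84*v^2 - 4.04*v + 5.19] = -0.06*v^2 - 1.68*v - 4.04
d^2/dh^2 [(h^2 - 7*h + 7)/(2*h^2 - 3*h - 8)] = 22*(-2*h^3 + 12*h^2 - 42*h + 37)/(8*h^6 - 36*h^5 - 42*h^4 + 261*h^3 + 168*h^2 - 576*h - 512)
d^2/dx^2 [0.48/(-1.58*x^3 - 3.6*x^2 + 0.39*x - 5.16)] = ((4.5504*x + 3.456)*(1.58*x^3 + 3.6*x^2 - 0.39*x + 5.16) - 0.48*(4.74*x^2 + 7.2*x - 0.39)*(9.48*x^2 + 14.4*x - 0.78))/(1.58*x^3 + 3.6*x^2 - 0.39*x + 5.16)^3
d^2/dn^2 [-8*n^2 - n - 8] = -16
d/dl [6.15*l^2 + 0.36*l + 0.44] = 12.3*l + 0.36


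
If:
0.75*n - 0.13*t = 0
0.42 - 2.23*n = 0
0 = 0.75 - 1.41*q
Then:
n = 0.19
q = 0.53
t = 1.09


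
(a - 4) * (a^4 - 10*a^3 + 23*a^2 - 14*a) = a^5 - 14*a^4 + 63*a^3 - 106*a^2 + 56*a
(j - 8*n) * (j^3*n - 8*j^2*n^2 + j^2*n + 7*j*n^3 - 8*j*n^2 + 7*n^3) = j^4*n - 16*j^3*n^2 + j^3*n + 71*j^2*n^3 - 16*j^2*n^2 - 56*j*n^4 + 71*j*n^3 - 56*n^4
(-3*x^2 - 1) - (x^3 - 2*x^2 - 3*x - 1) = -x^3 - x^2 + 3*x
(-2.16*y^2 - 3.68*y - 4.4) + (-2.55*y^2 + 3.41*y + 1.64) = -4.71*y^2 - 0.27*y - 2.76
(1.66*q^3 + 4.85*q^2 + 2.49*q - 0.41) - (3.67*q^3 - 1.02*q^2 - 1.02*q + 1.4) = -2.01*q^3 + 5.87*q^2 + 3.51*q - 1.81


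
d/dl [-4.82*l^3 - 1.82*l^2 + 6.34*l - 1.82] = -14.46*l^2 - 3.64*l + 6.34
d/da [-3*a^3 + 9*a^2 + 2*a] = -9*a^2 + 18*a + 2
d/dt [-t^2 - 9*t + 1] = -2*t - 9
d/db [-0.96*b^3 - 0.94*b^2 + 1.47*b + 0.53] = -2.88*b^2 - 1.88*b + 1.47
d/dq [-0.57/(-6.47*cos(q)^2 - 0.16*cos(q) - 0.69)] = (7.3758*cos(q) + 0.0912)*sin(q)/(6.47*cos(q)^2 + 0.16*cos(q) + 0.69)^2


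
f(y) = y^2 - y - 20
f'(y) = 2*y - 1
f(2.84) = -14.77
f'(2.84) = 4.68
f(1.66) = -18.90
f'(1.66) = 2.32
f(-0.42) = -19.40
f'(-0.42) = -1.84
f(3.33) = -12.24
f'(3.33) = 5.66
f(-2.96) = -8.28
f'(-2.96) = -6.92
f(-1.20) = -17.36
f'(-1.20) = -3.40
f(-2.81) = -9.29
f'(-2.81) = -6.62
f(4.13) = -7.07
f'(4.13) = 7.26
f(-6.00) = 22.00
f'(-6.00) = -13.00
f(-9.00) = 70.00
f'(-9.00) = -19.00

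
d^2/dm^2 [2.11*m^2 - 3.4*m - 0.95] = 4.22000000000000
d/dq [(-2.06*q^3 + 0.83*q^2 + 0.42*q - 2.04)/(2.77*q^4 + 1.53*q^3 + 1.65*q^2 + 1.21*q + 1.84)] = (5.7062*q^6 - 4.5982*q^5 - 8.1591*q^4 + 16.3328*q^3 - 1.6963*q^2 + 9.7864*q + 3.2412)/(7.6729*q^8 + 8.4762*q^7 + 11.4819*q^6 + 11.7524*q^5 + 16.6187*q^4 + 9.6234*q^3 + 7.5361*q^2 + 4.4528*q + 3.3856)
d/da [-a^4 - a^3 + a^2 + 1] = a*(-4*a^2 - 3*a + 2)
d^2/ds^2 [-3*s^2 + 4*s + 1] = -6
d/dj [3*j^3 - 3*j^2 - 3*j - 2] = 9*j^2 - 6*j - 3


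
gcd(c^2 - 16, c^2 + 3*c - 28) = c - 4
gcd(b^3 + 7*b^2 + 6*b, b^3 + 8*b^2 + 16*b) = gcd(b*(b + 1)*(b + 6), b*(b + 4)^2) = b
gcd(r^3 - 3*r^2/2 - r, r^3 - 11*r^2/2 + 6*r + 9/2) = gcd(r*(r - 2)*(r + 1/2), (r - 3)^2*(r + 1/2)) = r + 1/2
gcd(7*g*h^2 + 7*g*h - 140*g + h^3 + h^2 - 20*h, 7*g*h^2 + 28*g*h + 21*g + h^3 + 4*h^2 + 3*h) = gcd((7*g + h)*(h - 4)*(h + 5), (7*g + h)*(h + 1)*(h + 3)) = 7*g + h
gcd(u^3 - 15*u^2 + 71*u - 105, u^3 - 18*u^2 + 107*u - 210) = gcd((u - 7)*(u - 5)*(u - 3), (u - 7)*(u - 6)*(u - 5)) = u^2 - 12*u + 35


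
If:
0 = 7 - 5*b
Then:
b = 7/5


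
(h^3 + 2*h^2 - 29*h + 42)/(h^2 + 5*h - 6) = (h^3 + 2*h^2 - 29*h + 42)/(h^2 + 5*h - 6)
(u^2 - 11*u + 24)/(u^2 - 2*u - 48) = (u - 3)/(u + 6)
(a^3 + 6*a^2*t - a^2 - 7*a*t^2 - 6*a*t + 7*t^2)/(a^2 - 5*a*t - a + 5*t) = (-a^2 - 6*a*t + 7*t^2)/(-a + 5*t)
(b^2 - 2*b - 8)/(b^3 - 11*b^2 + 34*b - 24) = (b + 2)/(b^2 - 7*b + 6)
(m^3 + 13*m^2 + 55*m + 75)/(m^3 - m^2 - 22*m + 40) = (m^2 + 8*m + 15)/(m^2 - 6*m + 8)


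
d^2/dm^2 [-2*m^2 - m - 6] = -4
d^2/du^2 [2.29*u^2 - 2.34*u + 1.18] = 4.58000000000000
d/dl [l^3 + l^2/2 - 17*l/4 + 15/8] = 3*l^2 + l - 17/4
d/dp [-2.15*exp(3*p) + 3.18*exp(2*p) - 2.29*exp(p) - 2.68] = (-6.45*exp(2*p) + 6.36*exp(p) - 2.29)*exp(p)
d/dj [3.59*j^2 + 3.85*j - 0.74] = 7.18*j + 3.85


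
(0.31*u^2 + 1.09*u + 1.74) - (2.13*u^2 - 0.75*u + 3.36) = -1.82*u^2 + 1.84*u - 1.62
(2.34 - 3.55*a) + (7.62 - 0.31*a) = 9.96 - 3.86*a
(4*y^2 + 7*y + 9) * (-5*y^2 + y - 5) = -20*y^4 - 31*y^3 - 58*y^2 - 26*y - 45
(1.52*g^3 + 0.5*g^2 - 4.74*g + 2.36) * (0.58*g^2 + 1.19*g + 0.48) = 0.8816*g^5 + 2.0988*g^4 - 1.4246*g^3 - 4.0318*g^2 + 0.5332*g + 1.1328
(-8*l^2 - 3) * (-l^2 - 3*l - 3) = 8*l^4 + 24*l^3 + 27*l^2 + 9*l + 9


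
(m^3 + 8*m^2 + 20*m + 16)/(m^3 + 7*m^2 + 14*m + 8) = (m + 2)/(m + 1)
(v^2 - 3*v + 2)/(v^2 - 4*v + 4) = (v - 1)/(v - 2)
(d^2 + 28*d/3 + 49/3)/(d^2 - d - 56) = (d + 7/3)/(d - 8)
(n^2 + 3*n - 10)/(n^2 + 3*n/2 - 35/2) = 2*(n - 2)/(2*n - 7)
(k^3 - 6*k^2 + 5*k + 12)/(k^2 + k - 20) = (k^2 - 2*k - 3)/(k + 5)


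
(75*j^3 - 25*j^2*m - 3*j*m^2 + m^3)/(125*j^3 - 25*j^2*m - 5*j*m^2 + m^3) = (3*j - m)/(5*j - m)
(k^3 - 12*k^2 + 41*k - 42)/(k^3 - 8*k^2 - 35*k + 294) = (k^2 - 5*k + 6)/(k^2 - k - 42)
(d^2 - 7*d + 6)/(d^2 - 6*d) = (d - 1)/d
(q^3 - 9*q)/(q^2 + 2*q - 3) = q*(q - 3)/(q - 1)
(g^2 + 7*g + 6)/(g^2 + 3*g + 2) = (g + 6)/(g + 2)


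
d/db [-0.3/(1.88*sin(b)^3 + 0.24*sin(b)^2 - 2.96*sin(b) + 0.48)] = (1.692*sin(b)^2 + 0.144*sin(b) - 0.888)*cos(b)/(1.88*sin(b)^3 + 0.24*sin(b)^2 - 2.96*sin(b) + 0.48)^2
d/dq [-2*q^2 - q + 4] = -4*q - 1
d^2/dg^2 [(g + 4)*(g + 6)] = 2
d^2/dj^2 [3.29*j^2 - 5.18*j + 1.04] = 6.58000000000000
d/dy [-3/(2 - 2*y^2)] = -3*y/(y^2 - 1)^2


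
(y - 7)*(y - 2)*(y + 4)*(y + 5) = y^4 - 47*y^2 - 54*y + 280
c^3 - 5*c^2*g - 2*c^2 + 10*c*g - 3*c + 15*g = (c - 3)*(c + 1)*(c - 5*g)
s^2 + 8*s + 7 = (s + 1)*(s + 7)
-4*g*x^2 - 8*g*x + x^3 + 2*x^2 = x*(-4*g + x)*(x + 2)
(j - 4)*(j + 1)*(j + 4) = j^3 + j^2 - 16*j - 16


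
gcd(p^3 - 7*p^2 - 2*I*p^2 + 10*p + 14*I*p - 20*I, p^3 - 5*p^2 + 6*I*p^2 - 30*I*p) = p - 5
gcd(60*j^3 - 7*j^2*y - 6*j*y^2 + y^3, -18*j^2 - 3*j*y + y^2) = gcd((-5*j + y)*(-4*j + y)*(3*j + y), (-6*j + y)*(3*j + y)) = 3*j + y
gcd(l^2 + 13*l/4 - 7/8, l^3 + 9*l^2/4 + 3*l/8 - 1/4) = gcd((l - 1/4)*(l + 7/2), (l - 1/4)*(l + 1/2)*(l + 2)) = l - 1/4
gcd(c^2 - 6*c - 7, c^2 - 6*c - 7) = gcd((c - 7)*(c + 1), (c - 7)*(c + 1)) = c^2 - 6*c - 7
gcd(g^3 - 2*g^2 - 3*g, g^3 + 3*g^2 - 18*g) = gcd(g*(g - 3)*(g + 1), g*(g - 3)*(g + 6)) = g^2 - 3*g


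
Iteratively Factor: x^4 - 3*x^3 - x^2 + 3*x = (x - 3)*(x^3 - x) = (x - 3)*(x + 1)*(x^2 - x) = x*(x - 3)*(x + 1)*(x - 1)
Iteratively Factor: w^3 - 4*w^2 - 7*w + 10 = (w - 1)*(w^2 - 3*w - 10) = (w - 5)*(w - 1)*(w + 2)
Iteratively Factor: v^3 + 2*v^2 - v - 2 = (v + 2)*(v^2 - 1) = (v + 1)*(v + 2)*(v - 1)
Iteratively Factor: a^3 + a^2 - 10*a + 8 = (a + 4)*(a^2 - 3*a + 2) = (a - 1)*(a + 4)*(a - 2)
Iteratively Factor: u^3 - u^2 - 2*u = (u - 2)*(u^2 + u) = u*(u - 2)*(u + 1)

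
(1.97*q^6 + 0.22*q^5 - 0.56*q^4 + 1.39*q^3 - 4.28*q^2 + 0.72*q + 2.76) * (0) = 0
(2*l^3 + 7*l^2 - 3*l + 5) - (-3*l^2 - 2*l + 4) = 2*l^3 + 10*l^2 - l + 1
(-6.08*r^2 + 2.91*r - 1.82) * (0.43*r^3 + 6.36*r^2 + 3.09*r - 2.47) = -2.6144*r^5 - 37.4175*r^4 - 1.06219999999999*r^3 + 12.4343*r^2 - 12.8115*r + 4.4954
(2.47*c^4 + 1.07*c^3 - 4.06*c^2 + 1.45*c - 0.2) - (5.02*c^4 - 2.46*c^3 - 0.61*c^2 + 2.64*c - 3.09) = -2.55*c^4 + 3.53*c^3 - 3.45*c^2 - 1.19*c + 2.89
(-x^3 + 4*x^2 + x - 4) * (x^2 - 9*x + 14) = -x^5 + 13*x^4 - 49*x^3 + 43*x^2 + 50*x - 56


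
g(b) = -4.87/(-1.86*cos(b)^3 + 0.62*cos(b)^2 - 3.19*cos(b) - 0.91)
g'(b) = -4.87*(-5.58*sin(b)*cos(b)^2 + 1.24*sin(b)*cos(b) - 3.19*sin(b))/(-1.86*cos(b)^3 + 0.62*cos(b)^2 - 3.19*cos(b) - 0.91)^2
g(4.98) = 2.79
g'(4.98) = -5.02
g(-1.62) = 6.48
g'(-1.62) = -28.13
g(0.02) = 0.91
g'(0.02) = 0.03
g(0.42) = 1.03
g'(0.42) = 0.60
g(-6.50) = 0.94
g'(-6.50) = -0.29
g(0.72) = 1.30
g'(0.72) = 1.24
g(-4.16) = -4.05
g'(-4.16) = 15.40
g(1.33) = 2.93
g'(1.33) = 5.51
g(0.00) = 0.91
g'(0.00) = 0.00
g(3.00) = -1.04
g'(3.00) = 0.31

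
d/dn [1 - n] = -1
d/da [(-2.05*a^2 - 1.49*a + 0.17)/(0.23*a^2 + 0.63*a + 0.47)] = (-0.9488*a^2 - 2.0052*a - 0.8074)/(0.0529*a^4 + 0.2898*a^3 + 0.6131*a^2 + 0.5922*a + 0.2209)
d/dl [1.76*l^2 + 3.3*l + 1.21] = 3.52*l + 3.3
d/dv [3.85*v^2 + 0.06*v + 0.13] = 7.7*v + 0.06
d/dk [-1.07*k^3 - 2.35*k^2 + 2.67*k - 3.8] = -3.21*k^2 - 4.7*k + 2.67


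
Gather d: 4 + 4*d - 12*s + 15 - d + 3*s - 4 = 3*d - 9*s + 15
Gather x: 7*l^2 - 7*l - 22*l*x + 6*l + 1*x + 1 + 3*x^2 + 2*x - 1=7*l^2 - l + 3*x^2 + x*(3 - 22*l)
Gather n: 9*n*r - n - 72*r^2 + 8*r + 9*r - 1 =n*(9*r - 1) - 72*r^2 + 17*r - 1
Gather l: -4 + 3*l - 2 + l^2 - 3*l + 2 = l^2 - 4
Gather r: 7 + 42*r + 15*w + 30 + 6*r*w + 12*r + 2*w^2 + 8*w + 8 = r*(6*w + 54) + 2*w^2 + 23*w + 45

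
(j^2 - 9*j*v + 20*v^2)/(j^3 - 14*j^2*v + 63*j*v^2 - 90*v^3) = (j - 4*v)/(j^2 - 9*j*v + 18*v^2)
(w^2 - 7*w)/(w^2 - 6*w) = (w - 7)/(w - 6)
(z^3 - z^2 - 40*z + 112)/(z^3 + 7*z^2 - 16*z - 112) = (z - 4)/(z + 4)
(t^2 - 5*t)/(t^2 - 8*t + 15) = t/(t - 3)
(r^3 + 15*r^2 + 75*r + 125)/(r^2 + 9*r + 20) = (r^2 + 10*r + 25)/(r + 4)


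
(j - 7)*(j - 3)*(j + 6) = j^3 - 4*j^2 - 39*j + 126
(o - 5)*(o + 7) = o^2 + 2*o - 35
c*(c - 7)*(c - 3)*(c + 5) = c^4 - 5*c^3 - 29*c^2 + 105*c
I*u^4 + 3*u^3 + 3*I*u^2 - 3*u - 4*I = (u - 1)*(u - 4*I)*(u + I)*(I*u + I)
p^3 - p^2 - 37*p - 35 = (p - 7)*(p + 1)*(p + 5)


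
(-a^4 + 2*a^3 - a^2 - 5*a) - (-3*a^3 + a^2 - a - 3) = -a^4 + 5*a^3 - 2*a^2 - 4*a + 3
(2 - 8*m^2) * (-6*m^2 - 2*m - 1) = 48*m^4 + 16*m^3 - 4*m^2 - 4*m - 2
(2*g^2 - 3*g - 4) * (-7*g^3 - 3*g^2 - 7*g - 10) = -14*g^5 + 15*g^4 + 23*g^3 + 13*g^2 + 58*g + 40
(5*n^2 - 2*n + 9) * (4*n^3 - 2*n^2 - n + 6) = 20*n^5 - 18*n^4 + 35*n^3 + 14*n^2 - 21*n + 54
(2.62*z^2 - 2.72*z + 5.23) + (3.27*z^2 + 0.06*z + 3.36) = 5.89*z^2 - 2.66*z + 8.59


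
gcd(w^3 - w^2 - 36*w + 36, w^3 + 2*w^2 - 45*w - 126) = w + 6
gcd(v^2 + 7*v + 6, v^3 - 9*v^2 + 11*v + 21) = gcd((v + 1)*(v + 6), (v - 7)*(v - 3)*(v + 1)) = v + 1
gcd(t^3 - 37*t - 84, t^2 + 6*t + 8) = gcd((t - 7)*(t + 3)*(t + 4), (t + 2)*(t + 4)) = t + 4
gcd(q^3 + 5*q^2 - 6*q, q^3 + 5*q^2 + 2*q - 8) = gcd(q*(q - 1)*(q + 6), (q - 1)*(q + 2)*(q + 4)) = q - 1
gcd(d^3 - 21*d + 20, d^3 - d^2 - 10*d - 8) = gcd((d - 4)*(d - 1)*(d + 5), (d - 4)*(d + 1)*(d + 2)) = d - 4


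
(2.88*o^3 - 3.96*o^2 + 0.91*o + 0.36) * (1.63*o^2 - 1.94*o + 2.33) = 4.6944*o^5 - 12.042*o^4 + 15.8761*o^3 - 10.4054*o^2 + 1.4219*o + 0.8388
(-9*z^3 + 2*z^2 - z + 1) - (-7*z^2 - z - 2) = -9*z^3 + 9*z^2 + 3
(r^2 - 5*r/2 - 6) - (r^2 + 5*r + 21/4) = -15*r/2 - 45/4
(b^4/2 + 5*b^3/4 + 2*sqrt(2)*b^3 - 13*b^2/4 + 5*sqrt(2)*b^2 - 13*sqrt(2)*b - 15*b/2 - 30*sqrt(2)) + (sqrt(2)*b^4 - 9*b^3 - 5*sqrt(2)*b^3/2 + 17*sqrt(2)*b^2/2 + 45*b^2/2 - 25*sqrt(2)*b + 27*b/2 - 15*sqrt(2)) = b^4/2 + sqrt(2)*b^4 - 31*b^3/4 - sqrt(2)*b^3/2 + 27*sqrt(2)*b^2/2 + 77*b^2/4 - 38*sqrt(2)*b + 6*b - 45*sqrt(2)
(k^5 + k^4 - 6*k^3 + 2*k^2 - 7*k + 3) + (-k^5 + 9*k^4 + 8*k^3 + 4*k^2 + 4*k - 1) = 10*k^4 + 2*k^3 + 6*k^2 - 3*k + 2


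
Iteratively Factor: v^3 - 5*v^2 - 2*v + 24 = (v + 2)*(v^2 - 7*v + 12) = (v - 4)*(v + 2)*(v - 3)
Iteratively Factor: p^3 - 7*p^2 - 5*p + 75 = (p - 5)*(p^2 - 2*p - 15) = (p - 5)^2*(p + 3)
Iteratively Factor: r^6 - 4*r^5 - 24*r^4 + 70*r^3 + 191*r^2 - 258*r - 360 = (r + 3)*(r^5 - 7*r^4 - 3*r^3 + 79*r^2 - 46*r - 120) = (r + 3)^2*(r^4 - 10*r^3 + 27*r^2 - 2*r - 40) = (r - 4)*(r + 3)^2*(r^3 - 6*r^2 + 3*r + 10) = (r - 4)*(r - 2)*(r + 3)^2*(r^2 - 4*r - 5) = (r - 4)*(r - 2)*(r + 1)*(r + 3)^2*(r - 5)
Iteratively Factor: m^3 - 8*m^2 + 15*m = (m - 5)*(m^2 - 3*m) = (m - 5)*(m - 3)*(m)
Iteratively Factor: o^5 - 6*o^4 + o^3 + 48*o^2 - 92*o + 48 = (o - 2)*(o^4 - 4*o^3 - 7*o^2 + 34*o - 24) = (o - 2)^2*(o^3 - 2*o^2 - 11*o + 12) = (o - 2)^2*(o + 3)*(o^2 - 5*o + 4) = (o - 2)^2*(o - 1)*(o + 3)*(o - 4)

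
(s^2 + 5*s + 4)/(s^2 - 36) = (s^2 + 5*s + 4)/(s^2 - 36)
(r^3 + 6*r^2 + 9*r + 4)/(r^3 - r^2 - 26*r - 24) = (r + 1)/(r - 6)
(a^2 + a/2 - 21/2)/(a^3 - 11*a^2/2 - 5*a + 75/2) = (2*a + 7)/(2*a^2 - 5*a - 25)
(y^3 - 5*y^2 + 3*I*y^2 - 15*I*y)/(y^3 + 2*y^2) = (y^2 + y*(-5 + 3*I) - 15*I)/(y*(y + 2))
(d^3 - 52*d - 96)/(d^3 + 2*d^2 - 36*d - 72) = (d - 8)/(d - 6)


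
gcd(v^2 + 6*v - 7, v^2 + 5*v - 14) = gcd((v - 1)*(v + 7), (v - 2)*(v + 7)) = v + 7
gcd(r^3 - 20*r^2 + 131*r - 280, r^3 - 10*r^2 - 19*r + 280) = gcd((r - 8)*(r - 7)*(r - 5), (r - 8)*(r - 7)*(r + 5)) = r^2 - 15*r + 56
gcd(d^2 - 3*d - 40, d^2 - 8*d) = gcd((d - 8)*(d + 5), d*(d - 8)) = d - 8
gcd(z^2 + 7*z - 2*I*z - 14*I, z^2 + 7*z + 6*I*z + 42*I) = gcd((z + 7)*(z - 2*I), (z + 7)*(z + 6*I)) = z + 7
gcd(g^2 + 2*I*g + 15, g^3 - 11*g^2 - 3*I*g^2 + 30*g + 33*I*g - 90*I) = g - 3*I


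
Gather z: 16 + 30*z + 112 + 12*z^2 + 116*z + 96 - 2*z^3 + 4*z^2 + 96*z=-2*z^3 + 16*z^2 + 242*z + 224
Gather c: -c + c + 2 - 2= 0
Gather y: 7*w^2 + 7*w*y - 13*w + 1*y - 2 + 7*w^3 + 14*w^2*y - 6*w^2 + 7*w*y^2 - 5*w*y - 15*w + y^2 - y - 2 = 7*w^3 + w^2 - 28*w + y^2*(7*w + 1) + y*(14*w^2 + 2*w) - 4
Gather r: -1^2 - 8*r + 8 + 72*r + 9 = 64*r + 16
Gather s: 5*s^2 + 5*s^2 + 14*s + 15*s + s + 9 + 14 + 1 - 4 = 10*s^2 + 30*s + 20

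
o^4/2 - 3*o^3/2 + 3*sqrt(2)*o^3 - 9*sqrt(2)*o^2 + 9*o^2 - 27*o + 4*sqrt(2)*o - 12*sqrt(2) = (o/2 + sqrt(2)/2)*(o - 3)*(o + sqrt(2))*(o + 4*sqrt(2))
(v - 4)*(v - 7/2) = v^2 - 15*v/2 + 14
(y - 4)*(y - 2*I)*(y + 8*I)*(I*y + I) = I*y^4 - 6*y^3 - 3*I*y^3 + 18*y^2 + 12*I*y^2 + 24*y - 48*I*y - 64*I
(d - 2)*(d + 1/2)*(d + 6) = d^3 + 9*d^2/2 - 10*d - 6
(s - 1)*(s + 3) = s^2 + 2*s - 3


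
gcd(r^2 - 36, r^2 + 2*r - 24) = r + 6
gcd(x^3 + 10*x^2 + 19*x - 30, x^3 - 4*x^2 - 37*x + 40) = x^2 + 4*x - 5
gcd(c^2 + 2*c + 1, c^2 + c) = c + 1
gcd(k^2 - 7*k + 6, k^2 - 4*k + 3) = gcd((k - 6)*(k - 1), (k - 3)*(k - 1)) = k - 1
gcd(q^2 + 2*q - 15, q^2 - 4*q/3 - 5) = q - 3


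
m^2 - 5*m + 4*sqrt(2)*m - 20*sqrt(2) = (m - 5)*(m + 4*sqrt(2))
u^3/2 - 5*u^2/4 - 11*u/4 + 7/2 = (u/2 + 1)*(u - 7/2)*(u - 1)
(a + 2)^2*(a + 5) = a^3 + 9*a^2 + 24*a + 20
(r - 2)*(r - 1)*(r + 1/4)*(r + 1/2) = r^4 - 9*r^3/4 - r^2/8 + 9*r/8 + 1/4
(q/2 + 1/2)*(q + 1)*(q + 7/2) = q^3/2 + 11*q^2/4 + 4*q + 7/4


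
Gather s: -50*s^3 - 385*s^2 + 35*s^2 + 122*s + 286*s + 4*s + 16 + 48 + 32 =-50*s^3 - 350*s^2 + 412*s + 96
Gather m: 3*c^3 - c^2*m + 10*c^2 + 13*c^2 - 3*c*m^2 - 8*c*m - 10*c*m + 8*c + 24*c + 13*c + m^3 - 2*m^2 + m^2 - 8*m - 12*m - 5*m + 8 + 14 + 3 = 3*c^3 + 23*c^2 + 45*c + m^3 + m^2*(-3*c - 1) + m*(-c^2 - 18*c - 25) + 25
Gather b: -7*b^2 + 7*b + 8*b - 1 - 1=-7*b^2 + 15*b - 2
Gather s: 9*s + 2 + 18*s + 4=27*s + 6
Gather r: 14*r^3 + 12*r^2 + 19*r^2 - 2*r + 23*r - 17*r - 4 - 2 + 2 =14*r^3 + 31*r^2 + 4*r - 4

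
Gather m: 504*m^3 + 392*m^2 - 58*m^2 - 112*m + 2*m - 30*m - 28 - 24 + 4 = 504*m^3 + 334*m^2 - 140*m - 48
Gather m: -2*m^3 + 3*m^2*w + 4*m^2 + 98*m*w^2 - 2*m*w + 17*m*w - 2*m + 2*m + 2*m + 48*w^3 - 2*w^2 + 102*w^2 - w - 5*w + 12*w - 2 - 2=-2*m^3 + m^2*(3*w + 4) + m*(98*w^2 + 15*w + 2) + 48*w^3 + 100*w^2 + 6*w - 4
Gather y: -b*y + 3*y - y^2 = -y^2 + y*(3 - b)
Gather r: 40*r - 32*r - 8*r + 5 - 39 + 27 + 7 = 0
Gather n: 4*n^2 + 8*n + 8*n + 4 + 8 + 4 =4*n^2 + 16*n + 16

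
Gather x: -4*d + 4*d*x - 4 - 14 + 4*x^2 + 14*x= -4*d + 4*x^2 + x*(4*d + 14) - 18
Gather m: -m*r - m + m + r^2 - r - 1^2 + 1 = -m*r + r^2 - r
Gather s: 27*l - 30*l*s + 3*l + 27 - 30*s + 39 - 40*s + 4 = 30*l + s*(-30*l - 70) + 70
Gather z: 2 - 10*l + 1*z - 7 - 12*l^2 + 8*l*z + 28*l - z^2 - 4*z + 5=-12*l^2 + 18*l - z^2 + z*(8*l - 3)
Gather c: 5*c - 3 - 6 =5*c - 9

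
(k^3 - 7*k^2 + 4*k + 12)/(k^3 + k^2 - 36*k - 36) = (k - 2)/(k + 6)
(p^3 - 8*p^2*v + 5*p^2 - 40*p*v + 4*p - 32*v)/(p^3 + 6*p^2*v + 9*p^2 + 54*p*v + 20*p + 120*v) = (p^2 - 8*p*v + p - 8*v)/(p^2 + 6*p*v + 5*p + 30*v)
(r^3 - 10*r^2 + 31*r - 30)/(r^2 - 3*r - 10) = (r^2 - 5*r + 6)/(r + 2)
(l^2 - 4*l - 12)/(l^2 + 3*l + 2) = (l - 6)/(l + 1)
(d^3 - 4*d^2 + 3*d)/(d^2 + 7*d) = (d^2 - 4*d + 3)/(d + 7)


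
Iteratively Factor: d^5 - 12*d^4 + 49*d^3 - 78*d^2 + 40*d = (d - 4)*(d^4 - 8*d^3 + 17*d^2 - 10*d) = (d - 5)*(d - 4)*(d^3 - 3*d^2 + 2*d) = d*(d - 5)*(d - 4)*(d^2 - 3*d + 2) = d*(d - 5)*(d - 4)*(d - 1)*(d - 2)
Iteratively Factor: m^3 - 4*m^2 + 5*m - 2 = (m - 2)*(m^2 - 2*m + 1) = (m - 2)*(m - 1)*(m - 1)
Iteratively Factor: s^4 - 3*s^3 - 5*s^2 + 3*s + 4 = (s - 1)*(s^3 - 2*s^2 - 7*s - 4) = (s - 1)*(s + 1)*(s^2 - 3*s - 4) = (s - 1)*(s + 1)^2*(s - 4)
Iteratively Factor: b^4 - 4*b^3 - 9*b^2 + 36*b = (b - 4)*(b^3 - 9*b) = (b - 4)*(b + 3)*(b^2 - 3*b) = (b - 4)*(b - 3)*(b + 3)*(b)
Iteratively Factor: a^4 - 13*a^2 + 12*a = (a + 4)*(a^3 - 4*a^2 + 3*a) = a*(a + 4)*(a^2 - 4*a + 3) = a*(a - 1)*(a + 4)*(a - 3)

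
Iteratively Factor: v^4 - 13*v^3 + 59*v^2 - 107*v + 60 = (v - 1)*(v^3 - 12*v^2 + 47*v - 60) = (v - 4)*(v - 1)*(v^2 - 8*v + 15) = (v - 4)*(v - 3)*(v - 1)*(v - 5)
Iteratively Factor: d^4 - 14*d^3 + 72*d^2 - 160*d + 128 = (d - 4)*(d^3 - 10*d^2 + 32*d - 32) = (d - 4)^2*(d^2 - 6*d + 8) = (d - 4)^3*(d - 2)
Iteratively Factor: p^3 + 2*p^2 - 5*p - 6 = (p + 1)*(p^2 + p - 6) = (p + 1)*(p + 3)*(p - 2)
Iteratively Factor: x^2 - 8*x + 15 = (x - 3)*(x - 5)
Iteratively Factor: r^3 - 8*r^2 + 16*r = (r - 4)*(r^2 - 4*r) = r*(r - 4)*(r - 4)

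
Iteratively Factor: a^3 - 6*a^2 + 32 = (a + 2)*(a^2 - 8*a + 16) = (a - 4)*(a + 2)*(a - 4)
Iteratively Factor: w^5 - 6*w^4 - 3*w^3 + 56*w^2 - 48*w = (w - 1)*(w^4 - 5*w^3 - 8*w^2 + 48*w) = (w - 4)*(w - 1)*(w^3 - w^2 - 12*w) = w*(w - 4)*(w - 1)*(w^2 - w - 12) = w*(w - 4)^2*(w - 1)*(w + 3)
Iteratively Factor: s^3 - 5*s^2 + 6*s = (s - 3)*(s^2 - 2*s) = (s - 3)*(s - 2)*(s)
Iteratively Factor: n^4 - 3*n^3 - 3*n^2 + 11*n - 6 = (n + 2)*(n^3 - 5*n^2 + 7*n - 3) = (n - 1)*(n + 2)*(n^2 - 4*n + 3) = (n - 1)^2*(n + 2)*(n - 3)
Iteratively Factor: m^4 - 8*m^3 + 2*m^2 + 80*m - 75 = (m + 3)*(m^3 - 11*m^2 + 35*m - 25) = (m - 5)*(m + 3)*(m^2 - 6*m + 5) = (m - 5)^2*(m + 3)*(m - 1)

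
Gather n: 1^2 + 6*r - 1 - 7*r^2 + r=-7*r^2 + 7*r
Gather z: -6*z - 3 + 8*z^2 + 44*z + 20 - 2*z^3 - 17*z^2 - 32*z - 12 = -2*z^3 - 9*z^2 + 6*z + 5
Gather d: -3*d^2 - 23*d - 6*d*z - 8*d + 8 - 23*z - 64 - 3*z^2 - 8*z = -3*d^2 + d*(-6*z - 31) - 3*z^2 - 31*z - 56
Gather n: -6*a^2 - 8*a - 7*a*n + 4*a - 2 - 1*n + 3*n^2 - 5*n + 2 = -6*a^2 - 4*a + 3*n^2 + n*(-7*a - 6)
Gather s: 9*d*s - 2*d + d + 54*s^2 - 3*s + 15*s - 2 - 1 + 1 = -d + 54*s^2 + s*(9*d + 12) - 2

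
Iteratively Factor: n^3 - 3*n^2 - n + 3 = (n + 1)*(n^2 - 4*n + 3) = (n - 1)*(n + 1)*(n - 3)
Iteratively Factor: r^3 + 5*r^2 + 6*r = (r + 3)*(r^2 + 2*r) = r*(r + 3)*(r + 2)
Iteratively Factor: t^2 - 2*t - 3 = (t + 1)*(t - 3)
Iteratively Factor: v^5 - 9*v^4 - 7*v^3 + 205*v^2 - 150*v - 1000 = (v + 2)*(v^4 - 11*v^3 + 15*v^2 + 175*v - 500) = (v + 2)*(v + 4)*(v^3 - 15*v^2 + 75*v - 125) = (v - 5)*(v + 2)*(v + 4)*(v^2 - 10*v + 25) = (v - 5)^2*(v + 2)*(v + 4)*(v - 5)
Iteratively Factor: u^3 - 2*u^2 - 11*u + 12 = (u - 1)*(u^2 - u - 12) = (u - 1)*(u + 3)*(u - 4)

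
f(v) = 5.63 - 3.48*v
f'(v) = -3.48000000000000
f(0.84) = 2.71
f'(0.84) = -3.48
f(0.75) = 3.02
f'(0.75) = -3.48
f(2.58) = -3.35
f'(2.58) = -3.48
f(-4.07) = 19.79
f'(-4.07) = -3.48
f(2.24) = -2.17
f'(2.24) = -3.48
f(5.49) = -13.48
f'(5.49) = -3.48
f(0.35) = 4.41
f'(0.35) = -3.48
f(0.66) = 3.33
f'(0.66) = -3.48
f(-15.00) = 57.83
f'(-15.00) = -3.48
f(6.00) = -15.25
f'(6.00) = -3.48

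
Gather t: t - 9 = t - 9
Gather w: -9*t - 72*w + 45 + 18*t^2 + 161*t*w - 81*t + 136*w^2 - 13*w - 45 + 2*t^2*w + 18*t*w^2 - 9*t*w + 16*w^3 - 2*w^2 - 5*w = 18*t^2 - 90*t + 16*w^3 + w^2*(18*t + 134) + w*(2*t^2 + 152*t - 90)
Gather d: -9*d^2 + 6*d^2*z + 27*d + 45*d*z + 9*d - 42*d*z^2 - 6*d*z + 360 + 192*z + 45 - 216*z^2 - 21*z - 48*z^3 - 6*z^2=d^2*(6*z - 9) + d*(-42*z^2 + 39*z + 36) - 48*z^3 - 222*z^2 + 171*z + 405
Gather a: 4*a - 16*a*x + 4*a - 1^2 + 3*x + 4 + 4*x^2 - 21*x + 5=a*(8 - 16*x) + 4*x^2 - 18*x + 8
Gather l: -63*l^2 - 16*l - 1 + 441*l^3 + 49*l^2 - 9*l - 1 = 441*l^3 - 14*l^2 - 25*l - 2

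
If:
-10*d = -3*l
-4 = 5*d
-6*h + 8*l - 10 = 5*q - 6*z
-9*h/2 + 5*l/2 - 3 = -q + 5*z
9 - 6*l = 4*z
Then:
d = -4/5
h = -2381/342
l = -8/3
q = 1093/114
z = 25/4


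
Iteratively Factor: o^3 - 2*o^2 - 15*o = (o)*(o^2 - 2*o - 15) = o*(o - 5)*(o + 3)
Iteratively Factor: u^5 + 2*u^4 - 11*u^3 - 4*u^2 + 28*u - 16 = (u - 2)*(u^4 + 4*u^3 - 3*u^2 - 10*u + 8) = (u - 2)*(u - 1)*(u^3 + 5*u^2 + 2*u - 8) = (u - 2)*(u - 1)*(u + 2)*(u^2 + 3*u - 4) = (u - 2)*(u - 1)^2*(u + 2)*(u + 4)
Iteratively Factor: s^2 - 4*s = (s - 4)*(s)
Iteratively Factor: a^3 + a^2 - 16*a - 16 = (a - 4)*(a^2 + 5*a + 4) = (a - 4)*(a + 4)*(a + 1)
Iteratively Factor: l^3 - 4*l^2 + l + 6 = (l - 2)*(l^2 - 2*l - 3) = (l - 2)*(l + 1)*(l - 3)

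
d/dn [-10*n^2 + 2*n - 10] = 2 - 20*n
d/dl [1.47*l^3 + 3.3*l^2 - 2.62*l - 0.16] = 4.41*l^2 + 6.6*l - 2.62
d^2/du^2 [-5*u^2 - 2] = -10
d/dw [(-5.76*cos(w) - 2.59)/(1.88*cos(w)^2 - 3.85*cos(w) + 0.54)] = (-10.8288*cos(w)^2 - 9.7384*cos(w) + 13.0819)*sin(w)/(3.5344*cos(w)^4 - 14.476*cos(w)^3 + 16.8529*cos(w)^2 - 4.158*cos(w) + 0.2916)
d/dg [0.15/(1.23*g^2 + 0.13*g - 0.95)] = (-0.369*g - 0.0195)/(1.23*g^2 + 0.13*g - 0.95)^2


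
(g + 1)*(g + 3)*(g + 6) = g^3 + 10*g^2 + 27*g + 18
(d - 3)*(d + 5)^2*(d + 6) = d^4 + 13*d^3 + 37*d^2 - 105*d - 450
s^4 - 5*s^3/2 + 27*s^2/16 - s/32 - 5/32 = (s - 5/4)*(s - 1)*(s - 1/2)*(s + 1/4)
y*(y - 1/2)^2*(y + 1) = y^4 - 3*y^2/4 + y/4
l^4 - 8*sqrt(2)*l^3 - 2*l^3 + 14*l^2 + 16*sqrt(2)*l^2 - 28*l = l*(l - 2)*(l - 7*sqrt(2))*(l - sqrt(2))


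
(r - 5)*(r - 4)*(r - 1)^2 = r^4 - 11*r^3 + 39*r^2 - 49*r + 20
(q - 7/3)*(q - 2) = q^2 - 13*q/3 + 14/3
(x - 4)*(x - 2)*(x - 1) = x^3 - 7*x^2 + 14*x - 8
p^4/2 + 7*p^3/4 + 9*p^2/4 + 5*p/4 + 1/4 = (p/2 + 1/2)*(p + 1/2)*(p + 1)^2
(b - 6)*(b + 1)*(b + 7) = b^3 + 2*b^2 - 41*b - 42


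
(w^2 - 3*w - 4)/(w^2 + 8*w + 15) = (w^2 - 3*w - 4)/(w^2 + 8*w + 15)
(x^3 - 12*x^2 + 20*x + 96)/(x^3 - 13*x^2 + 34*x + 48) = (x + 2)/(x + 1)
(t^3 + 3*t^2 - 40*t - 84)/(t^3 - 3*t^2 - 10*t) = (t^2 + t - 42)/(t*(t - 5))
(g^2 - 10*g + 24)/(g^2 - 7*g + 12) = (g - 6)/(g - 3)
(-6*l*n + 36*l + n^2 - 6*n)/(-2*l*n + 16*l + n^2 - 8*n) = (6*l*n - 36*l - n^2 + 6*n)/(2*l*n - 16*l - n^2 + 8*n)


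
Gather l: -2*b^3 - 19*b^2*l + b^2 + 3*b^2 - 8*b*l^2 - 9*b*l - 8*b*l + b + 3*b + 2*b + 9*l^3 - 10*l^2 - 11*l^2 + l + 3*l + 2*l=-2*b^3 + 4*b^2 + 6*b + 9*l^3 + l^2*(-8*b - 21) + l*(-19*b^2 - 17*b + 6)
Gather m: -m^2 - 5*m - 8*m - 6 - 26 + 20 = -m^2 - 13*m - 12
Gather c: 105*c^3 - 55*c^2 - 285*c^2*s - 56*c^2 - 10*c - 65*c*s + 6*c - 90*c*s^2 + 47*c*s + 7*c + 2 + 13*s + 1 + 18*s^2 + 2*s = 105*c^3 + c^2*(-285*s - 111) + c*(-90*s^2 - 18*s + 3) + 18*s^2 + 15*s + 3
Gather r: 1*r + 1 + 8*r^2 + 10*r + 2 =8*r^2 + 11*r + 3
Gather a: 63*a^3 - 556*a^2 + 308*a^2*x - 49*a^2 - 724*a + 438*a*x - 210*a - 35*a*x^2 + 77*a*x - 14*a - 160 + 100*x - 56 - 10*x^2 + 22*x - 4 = 63*a^3 + a^2*(308*x - 605) + a*(-35*x^2 + 515*x - 948) - 10*x^2 + 122*x - 220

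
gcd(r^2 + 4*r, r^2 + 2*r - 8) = r + 4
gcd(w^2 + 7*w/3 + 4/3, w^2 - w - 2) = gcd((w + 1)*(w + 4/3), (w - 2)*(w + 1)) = w + 1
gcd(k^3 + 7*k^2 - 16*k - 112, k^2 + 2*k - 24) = k - 4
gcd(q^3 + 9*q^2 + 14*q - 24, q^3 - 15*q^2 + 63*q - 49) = q - 1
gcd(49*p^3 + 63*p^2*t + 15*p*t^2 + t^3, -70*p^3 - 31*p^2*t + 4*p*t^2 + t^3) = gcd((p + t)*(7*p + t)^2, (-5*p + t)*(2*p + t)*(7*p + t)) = 7*p + t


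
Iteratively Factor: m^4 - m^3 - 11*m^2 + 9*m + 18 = (m - 3)*(m^3 + 2*m^2 - 5*m - 6) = (m - 3)*(m + 3)*(m^2 - m - 2) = (m - 3)*(m - 2)*(m + 3)*(m + 1)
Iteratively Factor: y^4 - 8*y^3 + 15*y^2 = (y - 5)*(y^3 - 3*y^2) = y*(y - 5)*(y^2 - 3*y) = y*(y - 5)*(y - 3)*(y)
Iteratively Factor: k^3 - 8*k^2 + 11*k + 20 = (k - 5)*(k^2 - 3*k - 4) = (k - 5)*(k - 4)*(k + 1)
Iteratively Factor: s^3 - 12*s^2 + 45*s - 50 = (s - 5)*(s^2 - 7*s + 10) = (s - 5)^2*(s - 2)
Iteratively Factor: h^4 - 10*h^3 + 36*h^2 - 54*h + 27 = (h - 1)*(h^3 - 9*h^2 + 27*h - 27) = (h - 3)*(h - 1)*(h^2 - 6*h + 9) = (h - 3)^2*(h - 1)*(h - 3)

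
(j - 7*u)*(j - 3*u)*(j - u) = j^3 - 11*j^2*u + 31*j*u^2 - 21*u^3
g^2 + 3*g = g*(g + 3)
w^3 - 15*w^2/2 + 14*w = w*(w - 4)*(w - 7/2)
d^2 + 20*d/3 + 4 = (d + 2/3)*(d + 6)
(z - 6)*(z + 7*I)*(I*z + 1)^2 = -z^4 + 6*z^3 - 5*I*z^3 - 13*z^2 + 30*I*z^2 + 78*z + 7*I*z - 42*I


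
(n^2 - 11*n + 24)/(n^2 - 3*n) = (n - 8)/n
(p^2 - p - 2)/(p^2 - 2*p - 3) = (p - 2)/(p - 3)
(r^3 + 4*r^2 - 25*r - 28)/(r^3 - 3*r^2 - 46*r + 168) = (r + 1)/(r - 6)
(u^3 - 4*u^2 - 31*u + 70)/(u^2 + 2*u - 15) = (u^2 - 9*u + 14)/(u - 3)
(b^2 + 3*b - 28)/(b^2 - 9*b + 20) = (b + 7)/(b - 5)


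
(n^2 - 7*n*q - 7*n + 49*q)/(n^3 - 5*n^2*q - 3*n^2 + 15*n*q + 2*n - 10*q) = (n^2 - 7*n*q - 7*n + 49*q)/(n^3 - 5*n^2*q - 3*n^2 + 15*n*q + 2*n - 10*q)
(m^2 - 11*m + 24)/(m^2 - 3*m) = (m - 8)/m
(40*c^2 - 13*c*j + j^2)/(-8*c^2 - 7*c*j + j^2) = (-5*c + j)/(c + j)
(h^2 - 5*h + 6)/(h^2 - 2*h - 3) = (h - 2)/(h + 1)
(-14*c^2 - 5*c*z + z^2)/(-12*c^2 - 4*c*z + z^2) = (-7*c + z)/(-6*c + z)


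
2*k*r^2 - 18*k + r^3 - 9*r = (2*k + r)*(r - 3)*(r + 3)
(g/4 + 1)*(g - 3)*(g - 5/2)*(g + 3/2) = g^4/4 - 67*g^2/16 + 33*g/16 + 45/4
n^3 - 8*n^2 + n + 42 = (n - 7)*(n - 3)*(n + 2)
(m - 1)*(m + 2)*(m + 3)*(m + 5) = m^4 + 9*m^3 + 21*m^2 - m - 30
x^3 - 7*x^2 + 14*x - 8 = (x - 4)*(x - 2)*(x - 1)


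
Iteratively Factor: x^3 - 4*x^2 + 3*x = (x)*(x^2 - 4*x + 3) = x*(x - 1)*(x - 3)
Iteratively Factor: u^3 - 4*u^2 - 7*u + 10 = (u - 5)*(u^2 + u - 2) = (u - 5)*(u - 1)*(u + 2)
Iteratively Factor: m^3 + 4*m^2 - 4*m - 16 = (m + 4)*(m^2 - 4) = (m - 2)*(m + 4)*(m + 2)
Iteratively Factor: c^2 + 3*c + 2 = (c + 1)*(c + 2)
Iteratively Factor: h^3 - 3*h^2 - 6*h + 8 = (h + 2)*(h^2 - 5*h + 4) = (h - 4)*(h + 2)*(h - 1)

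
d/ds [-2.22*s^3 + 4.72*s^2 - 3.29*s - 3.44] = -6.66*s^2 + 9.44*s - 3.29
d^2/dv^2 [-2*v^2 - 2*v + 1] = -4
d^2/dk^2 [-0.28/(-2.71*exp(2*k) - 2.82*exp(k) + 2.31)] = (-(3.0352*exp(k) + 0.7896)*(2.71*exp(2*k) + 2.82*exp(k) - 2.31) + 0.28*(5.42*exp(k) + 2.82)*(10.84*exp(k) + 5.64)*exp(k))*exp(k)/(2.71*exp(2*k) + 2.82*exp(k) - 2.31)^3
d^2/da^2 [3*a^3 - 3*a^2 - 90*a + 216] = 18*a - 6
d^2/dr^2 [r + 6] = 0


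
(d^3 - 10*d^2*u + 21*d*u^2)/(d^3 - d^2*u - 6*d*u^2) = (d - 7*u)/(d + 2*u)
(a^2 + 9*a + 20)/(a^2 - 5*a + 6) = (a^2 + 9*a + 20)/(a^2 - 5*a + 6)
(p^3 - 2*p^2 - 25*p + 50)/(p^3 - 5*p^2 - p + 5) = (p^2 + 3*p - 10)/(p^2 - 1)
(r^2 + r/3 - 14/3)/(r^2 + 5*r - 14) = (r + 7/3)/(r + 7)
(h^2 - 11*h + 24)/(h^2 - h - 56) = (h - 3)/(h + 7)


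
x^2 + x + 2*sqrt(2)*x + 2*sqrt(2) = (x + 1)*(x + 2*sqrt(2))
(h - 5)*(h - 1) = h^2 - 6*h + 5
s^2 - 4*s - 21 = (s - 7)*(s + 3)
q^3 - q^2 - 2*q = q*(q - 2)*(q + 1)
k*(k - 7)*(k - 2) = k^3 - 9*k^2 + 14*k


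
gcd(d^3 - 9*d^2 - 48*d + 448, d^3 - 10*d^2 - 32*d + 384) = d^2 - 16*d + 64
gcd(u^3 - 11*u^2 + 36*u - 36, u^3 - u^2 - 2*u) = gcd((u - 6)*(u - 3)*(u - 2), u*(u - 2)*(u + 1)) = u - 2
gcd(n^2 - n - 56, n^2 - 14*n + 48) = n - 8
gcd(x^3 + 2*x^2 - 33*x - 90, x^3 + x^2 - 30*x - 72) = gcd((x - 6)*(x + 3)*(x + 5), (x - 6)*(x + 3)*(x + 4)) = x^2 - 3*x - 18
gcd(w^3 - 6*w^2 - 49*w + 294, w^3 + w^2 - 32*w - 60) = w - 6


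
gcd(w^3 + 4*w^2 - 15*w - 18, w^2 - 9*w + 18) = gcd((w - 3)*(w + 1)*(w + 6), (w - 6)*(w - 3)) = w - 3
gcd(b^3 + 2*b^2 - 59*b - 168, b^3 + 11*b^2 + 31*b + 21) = b^2 + 10*b + 21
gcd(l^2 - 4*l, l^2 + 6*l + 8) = 1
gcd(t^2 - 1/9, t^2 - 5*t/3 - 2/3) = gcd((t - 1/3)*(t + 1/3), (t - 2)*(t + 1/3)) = t + 1/3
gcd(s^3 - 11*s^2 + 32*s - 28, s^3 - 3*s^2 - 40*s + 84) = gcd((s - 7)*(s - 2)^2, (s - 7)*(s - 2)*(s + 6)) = s^2 - 9*s + 14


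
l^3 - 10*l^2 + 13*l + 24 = (l - 8)*(l - 3)*(l + 1)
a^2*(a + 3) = a^3 + 3*a^2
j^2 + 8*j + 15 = (j + 3)*(j + 5)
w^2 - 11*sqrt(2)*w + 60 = (w - 6*sqrt(2))*(w - 5*sqrt(2))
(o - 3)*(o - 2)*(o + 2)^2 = o^4 - o^3 - 10*o^2 + 4*o + 24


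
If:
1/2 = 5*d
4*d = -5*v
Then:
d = 1/10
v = -2/25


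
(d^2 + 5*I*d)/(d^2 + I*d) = (d + 5*I)/(d + I)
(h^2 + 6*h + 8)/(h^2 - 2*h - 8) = (h + 4)/(h - 4)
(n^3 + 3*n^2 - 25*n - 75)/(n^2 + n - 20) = (n^2 - 2*n - 15)/(n - 4)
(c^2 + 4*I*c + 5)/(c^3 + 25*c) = (c - I)/(c*(c - 5*I))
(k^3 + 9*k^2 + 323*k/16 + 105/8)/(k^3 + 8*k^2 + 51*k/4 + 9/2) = (16*k^2 + 48*k + 35)/(4*(4*k^2 + 8*k + 3))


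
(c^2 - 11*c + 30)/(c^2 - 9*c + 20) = (c - 6)/(c - 4)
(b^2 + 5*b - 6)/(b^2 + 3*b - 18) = (b - 1)/(b - 3)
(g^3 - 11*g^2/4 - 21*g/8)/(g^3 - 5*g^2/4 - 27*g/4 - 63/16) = 2*g/(2*g + 3)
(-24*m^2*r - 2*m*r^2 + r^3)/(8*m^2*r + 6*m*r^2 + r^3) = (-6*m + r)/(2*m + r)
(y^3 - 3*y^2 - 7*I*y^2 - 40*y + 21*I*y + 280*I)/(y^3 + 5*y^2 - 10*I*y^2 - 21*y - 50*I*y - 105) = (y - 8)/(y - 3*I)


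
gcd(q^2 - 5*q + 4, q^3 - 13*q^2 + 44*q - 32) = q^2 - 5*q + 4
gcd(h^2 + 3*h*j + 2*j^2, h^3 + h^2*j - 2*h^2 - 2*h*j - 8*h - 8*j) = h + j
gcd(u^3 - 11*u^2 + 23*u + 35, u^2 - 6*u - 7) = u^2 - 6*u - 7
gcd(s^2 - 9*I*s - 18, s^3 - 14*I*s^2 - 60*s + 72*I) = s - 6*I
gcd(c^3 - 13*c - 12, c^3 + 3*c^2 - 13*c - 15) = c + 1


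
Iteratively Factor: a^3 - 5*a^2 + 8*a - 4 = (a - 2)*(a^2 - 3*a + 2) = (a - 2)*(a - 1)*(a - 2)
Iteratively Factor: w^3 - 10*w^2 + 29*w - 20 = (w - 4)*(w^2 - 6*w + 5) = (w - 5)*(w - 4)*(w - 1)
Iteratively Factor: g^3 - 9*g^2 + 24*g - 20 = (g - 2)*(g^2 - 7*g + 10) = (g - 2)^2*(g - 5)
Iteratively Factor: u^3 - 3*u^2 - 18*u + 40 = (u - 2)*(u^2 - u - 20) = (u - 5)*(u - 2)*(u + 4)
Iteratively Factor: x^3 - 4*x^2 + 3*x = (x)*(x^2 - 4*x + 3) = x*(x - 3)*(x - 1)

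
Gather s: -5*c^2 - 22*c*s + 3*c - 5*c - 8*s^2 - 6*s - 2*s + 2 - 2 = -5*c^2 - 2*c - 8*s^2 + s*(-22*c - 8)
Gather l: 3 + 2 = 5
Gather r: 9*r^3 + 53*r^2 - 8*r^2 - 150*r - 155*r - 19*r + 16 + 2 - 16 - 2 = 9*r^3 + 45*r^2 - 324*r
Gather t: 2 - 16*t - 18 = -16*t - 16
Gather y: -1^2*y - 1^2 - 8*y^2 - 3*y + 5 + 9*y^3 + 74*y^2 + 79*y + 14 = 9*y^3 + 66*y^2 + 75*y + 18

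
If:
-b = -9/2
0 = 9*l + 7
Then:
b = 9/2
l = -7/9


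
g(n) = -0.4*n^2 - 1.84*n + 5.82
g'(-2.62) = 0.26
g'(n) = -0.8*n - 1.84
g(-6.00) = 2.46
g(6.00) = -19.62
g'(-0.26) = -1.63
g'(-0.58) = -1.38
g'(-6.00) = 2.96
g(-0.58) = 6.75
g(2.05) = 0.37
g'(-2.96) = 0.53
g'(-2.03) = -0.22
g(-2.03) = 7.91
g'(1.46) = -3.01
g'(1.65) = -3.16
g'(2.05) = -3.48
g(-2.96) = 7.76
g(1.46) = 2.28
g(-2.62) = 7.90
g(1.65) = 1.70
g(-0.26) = 6.27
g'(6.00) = -6.64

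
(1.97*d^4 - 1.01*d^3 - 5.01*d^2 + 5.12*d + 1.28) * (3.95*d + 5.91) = 7.7815*d^5 + 7.6532*d^4 - 25.7586*d^3 - 9.3851*d^2 + 35.3152*d + 7.5648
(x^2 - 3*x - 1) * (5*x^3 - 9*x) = 5*x^5 - 15*x^4 - 14*x^3 + 27*x^2 + 9*x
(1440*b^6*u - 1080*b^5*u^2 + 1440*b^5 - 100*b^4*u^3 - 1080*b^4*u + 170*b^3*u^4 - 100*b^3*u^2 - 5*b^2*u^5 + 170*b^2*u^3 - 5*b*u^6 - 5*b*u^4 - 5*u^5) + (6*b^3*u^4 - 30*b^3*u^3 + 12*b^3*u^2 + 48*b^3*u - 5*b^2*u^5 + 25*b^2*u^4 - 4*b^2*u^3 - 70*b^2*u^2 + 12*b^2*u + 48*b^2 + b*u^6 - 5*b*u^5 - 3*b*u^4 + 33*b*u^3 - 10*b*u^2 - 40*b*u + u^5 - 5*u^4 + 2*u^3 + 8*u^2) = 1440*b^6*u - 1080*b^5*u^2 + 1440*b^5 - 100*b^4*u^3 - 1080*b^4*u + 176*b^3*u^4 - 30*b^3*u^3 - 88*b^3*u^2 + 48*b^3*u - 10*b^2*u^5 + 25*b^2*u^4 + 166*b^2*u^3 - 70*b^2*u^2 + 12*b^2*u + 48*b^2 - 4*b*u^6 - 5*b*u^5 - 8*b*u^4 + 33*b*u^3 - 10*b*u^2 - 40*b*u - 4*u^5 - 5*u^4 + 2*u^3 + 8*u^2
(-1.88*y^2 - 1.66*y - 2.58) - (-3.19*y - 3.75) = -1.88*y^2 + 1.53*y + 1.17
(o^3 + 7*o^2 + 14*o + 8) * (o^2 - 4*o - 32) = o^5 + 3*o^4 - 46*o^3 - 272*o^2 - 480*o - 256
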